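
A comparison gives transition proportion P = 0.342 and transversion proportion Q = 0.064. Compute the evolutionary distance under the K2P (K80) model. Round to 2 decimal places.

Under the Kimura two-parameter model, d = −½ ln(1 − 2P − Q) − ¼ ln(1 − 2Q).
1 − 2P − Q = 0.252, giving −½ ln(0.252) = 0.689163.
1 − 2Q = 0.872, giving −¼ ln(0.872) = 0.034241.
d = 0.689163 + 0.034241 = 0.723404.

0.72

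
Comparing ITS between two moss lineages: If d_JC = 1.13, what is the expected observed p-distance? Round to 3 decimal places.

p = (3/4)(1 − e^(−4d/3)) = 0.75 × (1 − e^(-1.506667)) = 0.75 × (1 − 0.221647) = 0.583765.

0.584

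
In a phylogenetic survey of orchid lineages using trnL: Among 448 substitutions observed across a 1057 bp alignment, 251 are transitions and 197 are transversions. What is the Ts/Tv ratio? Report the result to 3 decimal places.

R = 251/197 = 1.274111… ≈ 1.274 (to 3 d.p.).

1.274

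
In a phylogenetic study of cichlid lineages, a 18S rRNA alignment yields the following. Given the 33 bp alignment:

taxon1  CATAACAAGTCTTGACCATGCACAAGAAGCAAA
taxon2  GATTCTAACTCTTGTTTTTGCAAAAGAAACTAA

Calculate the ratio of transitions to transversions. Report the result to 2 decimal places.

0.50

Transitions are A↔G and C↔T; transversions are all other mismatches.
Transitions: 4. Transversions: 8.
R = 4/8 = 0.50.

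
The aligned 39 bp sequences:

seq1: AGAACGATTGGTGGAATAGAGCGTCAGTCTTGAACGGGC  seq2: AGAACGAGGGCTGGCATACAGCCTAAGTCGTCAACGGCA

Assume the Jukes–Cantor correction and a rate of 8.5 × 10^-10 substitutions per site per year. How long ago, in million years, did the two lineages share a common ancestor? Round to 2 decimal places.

208.11

The sequences differ at 11 of 39 sites, so p = 11/39 ≈ 0.282051.
d = −(3/4) ln(1 − 4p/3) = −0.75 ln(1 − 0.376068) = −0.75 ln(0.623932)
  = −0.75 × (-0.471714) = 0.353786 substitutions/site.
Under a molecular clock d = 2μt, so t = d/(2μ) = 0.353786 / (2 × 8.5 × 10^-10) = 208.11 million years.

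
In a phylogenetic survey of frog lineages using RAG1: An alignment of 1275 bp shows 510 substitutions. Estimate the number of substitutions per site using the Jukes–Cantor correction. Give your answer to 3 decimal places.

p = 510/1275 = 0.4.
d = −(3/4) ln(1 − 4p/3) = −0.75 ln(1 − 0.533333) = −0.75 ln(0.466667)
  = −0.75 × (-0.762139) = 0.571604 substitutions/site.

0.572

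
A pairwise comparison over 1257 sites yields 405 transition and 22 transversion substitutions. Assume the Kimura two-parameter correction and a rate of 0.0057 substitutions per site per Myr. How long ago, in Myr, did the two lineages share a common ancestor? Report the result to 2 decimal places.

P = 405/1257 ≈ 0.322196 and Q = 22/1257 ≈ 0.017502.
Under the Kimura two-parameter model, d = −½ ln(1 − 2P − Q) − ¼ ln(1 − 2Q).
1 − 2P − Q = 0.338106, giving −½ ln(0.338106) = 0.542198.
1 − 2Q = 0.964996, giving −¼ ln(0.964996) = 0.008908.
d = 0.542198 + 0.008908 = 0.551106.
Under a molecular clock d = 2μt, so t = d/(2μ) = 0.551106 / (2 × 0.0057) = 48.34 Myr.

48.34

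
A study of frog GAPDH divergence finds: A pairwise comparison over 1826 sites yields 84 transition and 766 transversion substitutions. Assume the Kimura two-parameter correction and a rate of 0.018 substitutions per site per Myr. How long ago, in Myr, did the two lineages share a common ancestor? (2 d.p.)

22.63

P = 84/1826 ≈ 0.046002 and Q = 766/1826 ≈ 0.419496.
Under the Kimura two-parameter model, d = −½ ln(1 − 2P − Q) − ¼ ln(1 − 2Q).
1 − 2P − Q = 0.4885, giving −½ ln(0.4885) = 0.358208.
1 − 2Q = 0.161008, giving −¼ ln(0.161008) = 0.456575.
d = 0.358208 + 0.456575 = 0.814783.
Under a molecular clock d = 2μt, so t = d/(2μ) = 0.814783 / (2 × 0.018) = 22.63 Myr.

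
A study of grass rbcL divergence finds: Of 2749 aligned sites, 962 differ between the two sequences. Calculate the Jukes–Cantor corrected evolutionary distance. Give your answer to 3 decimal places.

0.471

p = 962/2749 ≈ 0.349945.
d = −(3/4) ln(1 − 4p/3) = −0.75 ln(1 − 0.466593) = −0.75 ln(0.533407)
  = −0.75 × (-0.628471) = 0.471353 substitutions/site.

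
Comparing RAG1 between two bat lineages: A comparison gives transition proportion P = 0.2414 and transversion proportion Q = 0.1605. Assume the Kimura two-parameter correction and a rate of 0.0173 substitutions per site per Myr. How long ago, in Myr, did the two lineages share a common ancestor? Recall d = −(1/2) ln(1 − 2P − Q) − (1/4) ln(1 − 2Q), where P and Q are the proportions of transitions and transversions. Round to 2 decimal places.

Under the Kimura two-parameter model, d = −½ ln(1 − 2P − Q) − ¼ ln(1 − 2Q).
1 − 2P − Q = 0.3567, giving −½ ln(0.3567) = 0.515430.
1 − 2Q = 0.679, giving −¼ ln(0.679) = 0.096784.
d = 0.515430 + 0.096784 = 0.612214.
Under a molecular clock d = 2μt, so t = d/(2μ) = 0.612214 / (2 × 0.0173) = 17.69 Myr.

17.69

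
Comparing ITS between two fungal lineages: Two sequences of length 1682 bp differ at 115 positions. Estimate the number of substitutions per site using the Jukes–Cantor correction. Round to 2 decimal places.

0.07

p = 115/1682 ≈ 0.068371.
d = −(3/4) ln(1 − 4p/3) = −0.75 ln(1 − 0.091161) = −0.75 ln(0.908839)
  = −0.75 × (-0.095587) = 0.071690 substitutions/site.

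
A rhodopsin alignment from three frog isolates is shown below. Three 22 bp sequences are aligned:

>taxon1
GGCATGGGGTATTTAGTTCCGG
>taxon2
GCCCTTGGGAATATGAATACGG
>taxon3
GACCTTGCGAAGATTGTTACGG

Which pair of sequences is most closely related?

taxon1–taxon2: 9/22 differ, p = 0.409, d = 0.591.
taxon1–taxon3: 9/22 differ, p = 0.409, d = 0.591.
taxon2–taxon3: 6/22 differ, p = 0.273, d = 0.339.
The smallest distance is between taxon2 and taxon3.

taxon2 and taxon3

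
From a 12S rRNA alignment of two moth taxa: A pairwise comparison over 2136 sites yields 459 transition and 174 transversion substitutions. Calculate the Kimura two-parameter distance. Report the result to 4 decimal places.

P = 459/2136 ≈ 0.214888 and Q = 174/2136 ≈ 0.081461.
Under the Kimura two-parameter model, d = −½ ln(1 − 2P − Q) − ¼ ln(1 − 2Q).
1 − 2P − Q = 0.488763, giving −½ ln(0.488763) = 0.357939.
1 − 2Q = 0.837078, giving −¼ ln(0.837078) = 0.044460.
d = 0.357939 + 0.044460 = 0.402399.

0.4024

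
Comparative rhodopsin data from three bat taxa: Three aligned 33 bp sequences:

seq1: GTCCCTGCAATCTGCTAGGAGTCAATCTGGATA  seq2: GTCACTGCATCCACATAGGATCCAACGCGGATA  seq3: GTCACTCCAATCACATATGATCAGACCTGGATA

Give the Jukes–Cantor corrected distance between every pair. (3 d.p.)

d(seq1,seq2) = 0.441, d(seq1,seq3) = 0.441, d(seq2,seq3) = 0.293

seq1–seq2: 11/33 sites differ → p ≈ 0.333333, d = −0.75 ln(1 − 0.444444) = 0.440839 ≈ 0.441.
seq1–seq3: 11/33 sites differ → p ≈ 0.333333, d = −0.75 ln(1 − 0.444444) = 0.440839 ≈ 0.441.
seq2–seq3: 8/33 sites differ → p ≈ 0.242424, d = −0.75 ln(1 − 0.323232) = 0.292820 ≈ 0.293.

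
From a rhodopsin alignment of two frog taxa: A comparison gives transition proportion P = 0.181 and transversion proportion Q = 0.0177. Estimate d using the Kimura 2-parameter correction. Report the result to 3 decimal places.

0.248

Under the Kimura two-parameter model, d = −½ ln(1 − 2P − Q) − ¼ ln(1 − 2Q).
1 − 2P − Q = 0.6203, giving −½ ln(0.6203) = 0.238776.
1 − 2Q = 0.9646, giving −¼ ln(0.9646) = 0.009010.
d = 0.238776 + 0.009010 = 0.247786.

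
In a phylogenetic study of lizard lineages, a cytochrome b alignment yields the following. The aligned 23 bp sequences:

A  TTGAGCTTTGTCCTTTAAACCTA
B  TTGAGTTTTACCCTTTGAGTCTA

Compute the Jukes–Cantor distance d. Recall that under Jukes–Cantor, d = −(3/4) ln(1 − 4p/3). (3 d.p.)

0.321

The sequences differ at 6 of 23 sites (6, 10, 11, 17, 19, 20), so p = 6/23 ≈ 0.26087.
d = −(3/4) ln(1 − 4p/3) = −0.75 ln(1 − 0.347827) = −0.75 ln(0.652173)
  = −0.75 × (-0.427445) = 0.320584 substitutions/site.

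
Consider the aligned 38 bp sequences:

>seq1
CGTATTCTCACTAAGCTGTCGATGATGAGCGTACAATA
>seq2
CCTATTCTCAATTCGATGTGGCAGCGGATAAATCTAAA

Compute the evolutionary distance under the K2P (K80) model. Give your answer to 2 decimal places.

0.78

Of 38 sites, 1 differences are transitions and 16 are transversions, so P = 1/38 ≈ 0.026316 and Q = 16/38 ≈ 0.421053.
Under the Kimura two-parameter model, d = −½ ln(1 − 2P − Q) − ¼ ln(1 − 2Q).
1 − 2P − Q = 0.526315, giving −½ ln(0.526315) = 0.320928.
1 − 2Q = 0.157894, giving −¼ ln(0.157894) = 0.461458.
d = 0.320928 + 0.461458 = 0.782386.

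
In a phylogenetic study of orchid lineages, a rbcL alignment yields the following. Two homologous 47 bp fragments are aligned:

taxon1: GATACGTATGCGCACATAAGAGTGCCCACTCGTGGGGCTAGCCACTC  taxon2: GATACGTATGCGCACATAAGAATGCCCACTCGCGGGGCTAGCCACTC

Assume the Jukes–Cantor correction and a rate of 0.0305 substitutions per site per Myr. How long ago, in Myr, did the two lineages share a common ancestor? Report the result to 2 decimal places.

0.72

The sequences differ at 2 of 47 sites (22, 33), so p = 2/47 ≈ 0.042553.
d = −(3/4) ln(1 − 4p/3) = −0.75 ln(1 − 0.056737) = −0.75 ln(0.943263)
  = −0.75 × (-0.058410) = 0.043808 substitutions/site.
Under a molecular clock d = 2μt, so t = d/(2μ) = 0.043808 / (2 × 0.0305) = 0.72 Myr.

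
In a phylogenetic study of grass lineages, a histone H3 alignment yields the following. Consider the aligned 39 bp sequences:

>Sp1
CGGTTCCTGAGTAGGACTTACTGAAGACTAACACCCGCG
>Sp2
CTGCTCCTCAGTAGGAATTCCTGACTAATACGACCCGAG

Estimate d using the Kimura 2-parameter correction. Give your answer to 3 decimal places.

Of 39 sites, 1 differences are transitions and 10 are transversions, so P = 1/39 ≈ 0.025641 and Q = 10/39 ≈ 0.25641.
Under the Kimura two-parameter model, d = −½ ln(1 − 2P − Q) − ¼ ln(1 − 2Q).
1 − 2P − Q = 0.692308, giving −½ ln(0.692308) = 0.183862.
1 − 2Q = 0.48718, giving −¼ ln(0.48718) = 0.179780.
d = 0.183862 + 0.179780 = 0.363642.

0.364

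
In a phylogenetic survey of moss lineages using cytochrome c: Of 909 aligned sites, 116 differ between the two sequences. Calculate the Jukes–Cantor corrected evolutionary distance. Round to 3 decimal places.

0.140

p = 116/909 ≈ 0.127613.
d = −(3/4) ln(1 − 4p/3) = −0.75 ln(1 − 0.170151) = −0.75 ln(0.829849)
  = −0.75 × (-0.186512) = 0.139884 substitutions/site.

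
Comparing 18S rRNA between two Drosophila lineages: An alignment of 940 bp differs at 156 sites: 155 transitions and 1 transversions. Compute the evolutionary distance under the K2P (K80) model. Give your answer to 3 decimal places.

0.201

P = 155/940 ≈ 0.164894 and Q = 1/940 ≈ 0.001064.
Under the Kimura two-parameter model, d = −½ ln(1 − 2P − Q) − ¼ ln(1 − 2Q).
1 − 2P − Q = 0.669148, giving −½ ln(0.669148) = 0.200875.
1 − 2Q = 0.997872, giving −¼ ln(0.997872) = 0.000533.
d = 0.200875 + 0.000533 = 0.201408.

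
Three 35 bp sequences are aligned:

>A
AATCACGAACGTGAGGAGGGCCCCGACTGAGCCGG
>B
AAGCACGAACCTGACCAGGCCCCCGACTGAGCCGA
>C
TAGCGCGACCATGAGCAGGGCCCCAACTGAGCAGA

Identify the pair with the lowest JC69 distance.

A–B: 6/35 differ, p = 0.171, d = 0.195.
A–C: 9/35 differ, p = 0.257, d = 0.315.
B–C: 8/35 differ, p = 0.229, d = 0.273.
The smallest distance is between A and B.

A and B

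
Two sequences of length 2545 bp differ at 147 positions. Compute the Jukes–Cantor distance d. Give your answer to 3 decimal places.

0.060

p = 147/2545 ≈ 0.05776.
d = −(3/4) ln(1 − 4p/3) = −0.75 ln(1 − 0.077013) = −0.75 ln(0.922987)
  = −0.75 × (-0.080140) = 0.060105 substitutions/site.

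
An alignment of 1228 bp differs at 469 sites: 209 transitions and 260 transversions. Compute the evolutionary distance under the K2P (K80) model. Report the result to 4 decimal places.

P = 209/1228 ≈ 0.170195 and Q = 260/1228 ≈ 0.211726.
Under the Kimura two-parameter model, d = −½ ln(1 − 2P − Q) − ¼ ln(1 − 2Q).
1 − 2P − Q = 0.447884, giving −½ ln(0.447884) = 0.401611.
1 − 2Q = 0.576548, giving −¼ ln(0.576548) = 0.137674.
d = 0.401611 + 0.137674 = 0.539285.

0.5393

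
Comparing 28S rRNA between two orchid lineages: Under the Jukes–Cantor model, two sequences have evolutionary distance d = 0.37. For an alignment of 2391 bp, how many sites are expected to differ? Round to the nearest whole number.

698

Invert JC69: p = (3/4)(1 − e^(−4d/3)) = 0.75 × (1 − e^(-0.493333)) = 0.75 × (1 − 0.610588) = 0.292059.
Expected differing sites = pL ≈ 0.292059 × 2391 = 698.313069 ≈ 698.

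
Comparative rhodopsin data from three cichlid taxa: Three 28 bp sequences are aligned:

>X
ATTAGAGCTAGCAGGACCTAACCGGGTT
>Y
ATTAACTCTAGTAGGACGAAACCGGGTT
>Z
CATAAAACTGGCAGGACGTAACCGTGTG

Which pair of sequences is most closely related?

X–Y: 6/28 differ, p = 0.214, d = 0.252.
X–Z: 8/28 differ, p = 0.286, d = 0.360.
Y–Z: 9/28 differ, p = 0.321, d = 0.420.
The smallest distance is between X and Y.

X and Y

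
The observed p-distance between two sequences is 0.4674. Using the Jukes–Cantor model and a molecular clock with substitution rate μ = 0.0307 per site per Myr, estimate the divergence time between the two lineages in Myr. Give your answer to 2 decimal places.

d = −(3/4) ln(1 − 4p/3) = −0.75 ln(1 − 0.6232) = −0.75 ln(0.3768)
  = −0.75 × (-0.976041) = 0.732031 substitutions/site.
Under a molecular clock d = 2μt, so t = d/(2μ) = 0.732031 / (2 × 0.0307) = 11.92 Myr.

11.92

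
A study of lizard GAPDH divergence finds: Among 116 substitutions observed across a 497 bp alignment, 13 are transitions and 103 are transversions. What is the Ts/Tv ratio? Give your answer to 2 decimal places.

0.13

R = 13/103 = 0.126213… ≈ 0.13 (to 2 d.p.).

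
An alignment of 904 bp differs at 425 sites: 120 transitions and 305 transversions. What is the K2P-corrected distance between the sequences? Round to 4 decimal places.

P = 120/904 ≈ 0.132743 and Q = 305/904 ≈ 0.337389.
Under the Kimura two-parameter model, d = −½ ln(1 − 2P − Q) − ¼ ln(1 − 2Q).
1 − 2P − Q = 0.397125, giving −½ ln(0.397125) = 0.461752.
1 − 2Q = 0.325222, giving −¼ ln(0.325222) = 0.280812.
d = 0.461752 + 0.280812 = 0.742564.

0.7426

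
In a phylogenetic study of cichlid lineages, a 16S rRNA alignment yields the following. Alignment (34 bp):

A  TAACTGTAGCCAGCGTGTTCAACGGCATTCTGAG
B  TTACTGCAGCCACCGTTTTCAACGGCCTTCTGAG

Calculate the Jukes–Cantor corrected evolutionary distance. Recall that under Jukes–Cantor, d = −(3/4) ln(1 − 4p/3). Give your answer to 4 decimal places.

The sequences differ at 5 of 34 sites (2, 7, 13, 17, 27), so p = 5/34 ≈ 0.147059.
d = −(3/4) ln(1 − 4p/3) = −0.75 ln(1 − 0.196079) = −0.75 ln(0.803921)
  = −0.75 × (-0.218254) = 0.163691 substitutions/site.

0.1637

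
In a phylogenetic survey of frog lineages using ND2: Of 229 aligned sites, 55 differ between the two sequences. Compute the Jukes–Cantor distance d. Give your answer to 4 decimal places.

0.2895

p = 55/229 ≈ 0.240175.
d = −(3/4) ln(1 − 4p/3) = −0.75 ln(1 − 0.320233) = −0.75 ln(0.679767)
  = −0.75 × (-0.386005) = 0.289504 substitutions/site.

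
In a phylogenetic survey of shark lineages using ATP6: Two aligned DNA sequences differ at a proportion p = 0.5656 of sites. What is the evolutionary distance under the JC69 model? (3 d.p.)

1.052

d = −(3/4) ln(1 − 4p/3) = −0.75 ln(1 − 0.754133) = −0.75 ln(0.245867)
  = −0.75 × (-1.402965) = 1.052224 substitutions/site.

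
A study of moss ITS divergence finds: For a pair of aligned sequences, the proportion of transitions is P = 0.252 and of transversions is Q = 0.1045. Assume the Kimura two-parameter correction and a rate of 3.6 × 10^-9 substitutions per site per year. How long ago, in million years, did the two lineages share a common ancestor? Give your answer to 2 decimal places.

73.26

Under the Kimura two-parameter model, d = −½ ln(1 − 2P − Q) − ¼ ln(1 − 2Q).
1 − 2P − Q = 0.3915, giving −½ ln(0.3915) = 0.468885.
1 − 2Q = 0.791, giving −¼ ln(0.791) = 0.058614.
d = 0.468885 + 0.058614 = 0.527499.
Under a molecular clock d = 2μt, so t = d/(2μ) = 0.527499 / (2 × 3.6 × 10^-9) = 73.26 million years.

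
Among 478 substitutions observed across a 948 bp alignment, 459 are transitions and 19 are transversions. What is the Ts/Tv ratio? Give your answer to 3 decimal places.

24.158

R = 459/19 = 24.157894… ≈ 24.158 (to 3 d.p.).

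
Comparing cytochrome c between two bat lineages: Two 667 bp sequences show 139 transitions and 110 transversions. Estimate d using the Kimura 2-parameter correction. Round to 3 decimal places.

P = 139/667 ≈ 0.208396 and Q = 110/667 ≈ 0.164918.
Under the Kimura two-parameter model, d = −½ ln(1 − 2P − Q) − ¼ ln(1 − 2Q).
1 − 2P − Q = 0.41829, giving −½ ln(0.41829) = 0.435790.
1 − 2Q = 0.670164, giving −¼ ln(0.670164) = 0.100058.
d = 0.435790 + 0.100058 = 0.535848.

0.536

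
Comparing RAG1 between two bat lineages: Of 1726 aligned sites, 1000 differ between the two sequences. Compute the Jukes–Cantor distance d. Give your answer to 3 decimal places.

p = 1000/1726 ≈ 0.579374.
d = −(3/4) ln(1 − 4p/3) = −0.75 ln(1 − 0.772499) = −0.75 ln(0.227501)
  = −0.75 × (-1.480601) = 1.110451 substitutions/site.

1.110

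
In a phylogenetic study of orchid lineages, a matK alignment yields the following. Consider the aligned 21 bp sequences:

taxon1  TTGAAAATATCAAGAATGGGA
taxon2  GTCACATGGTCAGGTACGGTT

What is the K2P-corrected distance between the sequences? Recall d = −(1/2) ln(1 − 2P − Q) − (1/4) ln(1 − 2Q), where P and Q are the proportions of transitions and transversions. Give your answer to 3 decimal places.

0.908

Of 21 sites, 3 differences are transitions and 8 are transversions, so P = 3/21 ≈ 0.142857 and Q = 8/21 ≈ 0.380952.
Under the Kimura two-parameter model, d = −½ ln(1 − 2P − Q) − ¼ ln(1 − 2Q).
1 − 2P − Q = 0.333334, giving −½ ln(0.333334) = 0.549305.
1 − 2Q = 0.238096, giving −¼ ln(0.238096) = 0.358770.
d = 0.549305 + 0.358770 = 0.908075.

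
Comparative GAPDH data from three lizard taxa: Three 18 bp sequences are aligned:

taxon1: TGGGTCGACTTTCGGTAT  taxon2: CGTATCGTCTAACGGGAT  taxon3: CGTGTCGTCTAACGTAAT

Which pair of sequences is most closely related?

taxon1–taxon2: 7/18 differ, p = 0.389, d = 0.548.
taxon1–taxon3: 7/18 differ, p = 0.389, d = 0.548.
taxon2–taxon3: 3/18 differ, p = 0.167, d = 0.188.
The smallest distance is between taxon2 and taxon3.

taxon2 and taxon3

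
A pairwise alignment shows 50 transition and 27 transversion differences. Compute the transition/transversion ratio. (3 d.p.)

R = 50/27 = 1.851851… ≈ 1.852 (to 3 d.p.).

1.852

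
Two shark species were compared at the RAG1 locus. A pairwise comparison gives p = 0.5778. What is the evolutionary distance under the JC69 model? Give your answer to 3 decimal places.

1.104

d = −(3/4) ln(1 − 4p/3) = −0.75 ln(1 − 0.7704) = −0.75 ln(0.2296)
  = −0.75 × (-1.471417) = 1.103563 substitutions/site.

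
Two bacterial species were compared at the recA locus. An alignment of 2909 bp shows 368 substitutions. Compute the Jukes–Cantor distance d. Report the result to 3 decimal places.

p = 368/2909 ≈ 0.126504.
d = −(3/4) ln(1 − 4p/3) = −0.75 ln(1 − 0.168672) = −0.75 ln(0.831328)
  = −0.75 × (-0.184731) = 0.138548 substitutions/site.

0.139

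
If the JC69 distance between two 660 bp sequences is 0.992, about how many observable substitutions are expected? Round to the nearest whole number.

Invert JC69: p = (3/4)(1 − e^(−4d/3)) = 0.75 × (1 − e^(-1.322667)) = 0.75 × (1 − 0.266424) = 0.550182.
Expected differing sites = pL ≈ 0.550182 × 660 = 363.12012 ≈ 363.

363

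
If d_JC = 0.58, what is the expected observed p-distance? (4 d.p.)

0.4039

p = (3/4)(1 − e^(−4d/3)) = 0.75 × (1 − e^(-0.773333)) = 0.75 × (1 − 0.461472) = 0.403896.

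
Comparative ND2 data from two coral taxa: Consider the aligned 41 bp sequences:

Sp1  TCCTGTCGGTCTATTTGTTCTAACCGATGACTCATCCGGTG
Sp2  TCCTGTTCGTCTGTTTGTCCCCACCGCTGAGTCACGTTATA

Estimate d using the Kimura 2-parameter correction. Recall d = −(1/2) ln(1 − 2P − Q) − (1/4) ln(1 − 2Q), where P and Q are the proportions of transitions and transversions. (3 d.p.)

0.471

Of 41 sites, 8 differences are transitions and 6 are transversions, so P = 8/41 ≈ 0.195122 and Q = 6/41 ≈ 0.146341.
Under the Kimura two-parameter model, d = −½ ln(1 − 2P − Q) − ¼ ln(1 − 2Q).
1 − 2P − Q = 0.463415, giving −½ ln(0.463415) = 0.384566.
1 − 2Q = 0.707318, giving −¼ ln(0.707318) = 0.086569.
d = 0.384566 + 0.086569 = 0.471135.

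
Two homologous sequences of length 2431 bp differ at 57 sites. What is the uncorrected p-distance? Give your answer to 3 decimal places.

p = 57/2431 = 0.023447… ≈ 0.023 (to 3 d.p.).

0.023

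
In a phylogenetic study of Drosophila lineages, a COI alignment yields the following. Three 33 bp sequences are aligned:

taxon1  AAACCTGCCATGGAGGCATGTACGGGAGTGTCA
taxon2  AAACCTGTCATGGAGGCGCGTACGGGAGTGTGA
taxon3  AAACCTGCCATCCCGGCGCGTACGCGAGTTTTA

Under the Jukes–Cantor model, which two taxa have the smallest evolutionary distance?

taxon1–taxon2: 4/33 differ, p = 0.121, d = 0.132.
taxon1–taxon3: 8/33 differ, p = 0.242, d = 0.293.
taxon2–taxon3: 7/33 differ, p = 0.212, d = 0.249.
The smallest distance is between taxon1 and taxon2.

taxon1 and taxon2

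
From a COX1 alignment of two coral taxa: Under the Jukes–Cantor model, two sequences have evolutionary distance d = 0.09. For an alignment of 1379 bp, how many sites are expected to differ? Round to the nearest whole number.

Invert JC69: p = (3/4)(1 − e^(−4d/3)) = 0.75 × (1 − e^(-0.12)) = 0.75 × (1 − 0.886920) = 0.084810.
Expected differing sites = pL ≈ 0.084810 × 1379 = 116.95299 ≈ 117.

117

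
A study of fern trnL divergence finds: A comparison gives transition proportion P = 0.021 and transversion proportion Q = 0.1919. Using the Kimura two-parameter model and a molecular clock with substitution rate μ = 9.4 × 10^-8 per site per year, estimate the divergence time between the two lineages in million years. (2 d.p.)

1.35

Under the Kimura two-parameter model, d = −½ ln(1 − 2P − Q) − ¼ ln(1 − 2Q).
1 − 2P − Q = 0.7661, giving −½ ln(0.7661) = 0.133221.
1 − 2Q = 0.6162, giving −¼ ln(0.6162) = 0.121046.
d = 0.133221 + 0.121046 = 0.254267.
Under a molecular clock d = 2μt, so t = d/(2μ) = 0.254267 / (2 × 9.4 × 10^-8) = 1.35 million years.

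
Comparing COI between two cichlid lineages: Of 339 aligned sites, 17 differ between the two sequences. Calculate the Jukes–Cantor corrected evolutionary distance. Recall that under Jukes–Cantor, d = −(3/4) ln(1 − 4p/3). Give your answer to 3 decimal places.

p = 17/339 ≈ 0.050147.
d = −(3/4) ln(1 − 4p/3) = −0.75 ln(1 − 0.066863) = −0.75 ln(0.933137)
  = −0.75 × (-0.069203) = 0.051902 substitutions/site.

0.052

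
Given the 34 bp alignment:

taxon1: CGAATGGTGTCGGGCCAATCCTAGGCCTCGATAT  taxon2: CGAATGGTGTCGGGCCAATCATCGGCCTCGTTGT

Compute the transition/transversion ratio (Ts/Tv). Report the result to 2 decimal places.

Transitions are A↔G and C↔T; transversions are all other mismatches.
Transitions: 1. Transversions: 3.
R = 1/3 = 0.333333… ≈ 0.33 (to 2 d.p.).

0.33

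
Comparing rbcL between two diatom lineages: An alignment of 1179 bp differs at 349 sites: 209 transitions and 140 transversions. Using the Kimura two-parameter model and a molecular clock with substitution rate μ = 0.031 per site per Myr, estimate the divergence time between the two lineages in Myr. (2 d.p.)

6.26

P = 209/1179 ≈ 0.177269 and Q = 140/1179 ≈ 0.118745.
Under the Kimura two-parameter model, d = −½ ln(1 − 2P − Q) − ¼ ln(1 − 2Q).
1 − 2P − Q = 0.526717, giving −½ ln(0.526717) = 0.320546.
1 − 2Q = 0.76251, giving −¼ ln(0.76251) = 0.067785.
d = 0.320546 + 0.067785 = 0.388331.
Under a molecular clock d = 2μt, so t = d/(2μ) = 0.388331 / (2 × 0.031) = 6.26 Myr.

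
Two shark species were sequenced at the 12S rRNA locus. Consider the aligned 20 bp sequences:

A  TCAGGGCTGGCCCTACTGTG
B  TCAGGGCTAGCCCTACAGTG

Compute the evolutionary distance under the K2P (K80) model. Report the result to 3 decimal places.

Of 20 sites, 1 differences are transitions and 1 are transversions, so P = 1/20 = 0.05 and Q = 1/20 = 0.05.
Under the Kimura two-parameter model, d = −½ ln(1 − 2P − Q) − ¼ ln(1 − 2Q).
1 − 2P − Q = 0.85, giving −½ ln(0.85) = 0.081259.
1 − 2Q = 0.9, giving −¼ ln(0.9) = 0.026340.
d = 0.081259 + 0.026340 = 0.107599.

0.108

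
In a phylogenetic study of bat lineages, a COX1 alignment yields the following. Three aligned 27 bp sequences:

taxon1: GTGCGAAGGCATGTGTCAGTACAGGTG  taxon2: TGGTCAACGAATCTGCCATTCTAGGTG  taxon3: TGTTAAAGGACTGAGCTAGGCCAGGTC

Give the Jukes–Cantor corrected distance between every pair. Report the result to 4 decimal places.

d(taxon1,taxon2) = 0.5876, d(taxon1,taxon3) = 0.7704, d(taxon2,taxon3) = 0.5876

taxon1–taxon2: 11/27 sites differ → p ≈ 0.407407, d = −0.75 ln(1 − 0.543209) = 0.587647 ≈ 0.5876.
taxon1–taxon3: 13/27 sites differ → p ≈ 0.481481, d = −0.75 ln(1 − 0.641975) = 0.770364 ≈ 0.7704.
taxon2–taxon3: 11/27 sites differ → p ≈ 0.407407, d = −0.75 ln(1 − 0.543209) = 0.587647 ≈ 0.5876.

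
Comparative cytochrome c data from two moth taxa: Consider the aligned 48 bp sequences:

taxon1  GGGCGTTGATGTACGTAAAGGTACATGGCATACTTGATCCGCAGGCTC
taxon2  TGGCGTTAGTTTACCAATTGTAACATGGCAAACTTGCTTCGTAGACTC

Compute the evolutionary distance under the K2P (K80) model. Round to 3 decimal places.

Of 48 sites, 5 differences are transitions and 10 are transversions, so P = 5/48 ≈ 0.104167 and Q = 10/48 ≈ 0.208333.
Under the Kimura two-parameter model, d = −½ ln(1 − 2P − Q) − ¼ ln(1 − 2Q).
1 − 2P − Q = 0.583333, giving −½ ln(0.583333) = 0.269499.
1 − 2Q = 0.583334, giving −¼ ln(0.583334) = 0.134749.
d = 0.269499 + 0.134749 = 0.404248.

0.404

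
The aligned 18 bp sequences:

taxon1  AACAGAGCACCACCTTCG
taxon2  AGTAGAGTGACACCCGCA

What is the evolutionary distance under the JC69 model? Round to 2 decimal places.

The sequences differ at 8 of 18 sites (2, 3, 8, 9, 10, 15, 16, 18), so p = 8/18 ≈ 0.444444.
d = −(3/4) ln(1 − 4p/3) = −0.75 ln(1 − 0.592592) = −0.75 ln(0.407408)
  = −0.75 × (-0.897940) = 0.673455 substitutions/site.

0.67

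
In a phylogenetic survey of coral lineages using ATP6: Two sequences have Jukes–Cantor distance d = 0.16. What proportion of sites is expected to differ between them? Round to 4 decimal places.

0.1441

p = (3/4)(1 − e^(−4d/3)) = 0.75 × (1 − e^(-0.213333)) = 0.75 × (1 − 0.807887) = 0.144085.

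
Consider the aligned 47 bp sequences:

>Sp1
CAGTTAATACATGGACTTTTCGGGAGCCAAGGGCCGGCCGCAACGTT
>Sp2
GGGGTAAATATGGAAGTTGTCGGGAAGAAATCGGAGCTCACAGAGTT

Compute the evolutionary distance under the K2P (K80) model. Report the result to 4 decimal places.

0.8012

Of 47 sites, 6 differences are transitions and 17 are transversions, so P = 6/47 ≈ 0.12766 and Q = 17/47 ≈ 0.361702.
Under the Kimura two-parameter model, d = −½ ln(1 − 2P − Q) − ¼ ln(1 − 2Q).
1 − 2P − Q = 0.382978, giving −½ ln(0.382978) = 0.479889.
1 − 2Q = 0.276596, giving −¼ ln(0.276596) = 0.321299.
d = 0.479889 + 0.321299 = 0.801188.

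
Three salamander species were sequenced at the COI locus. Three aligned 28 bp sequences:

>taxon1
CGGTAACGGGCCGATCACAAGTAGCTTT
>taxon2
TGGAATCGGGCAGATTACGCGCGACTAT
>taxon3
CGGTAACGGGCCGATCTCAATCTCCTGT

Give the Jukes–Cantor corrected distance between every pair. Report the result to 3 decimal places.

taxon1–taxon2: 11/28 sites differ → p ≈ 0.392857, d = −0.75 ln(1 − 0.523809) = 0.556452 ≈ 0.556.
taxon1–taxon3: 6/28 sites differ → p ≈ 0.214286, d = −0.75 ln(1 − 0.285715) = 0.252355 ≈ 0.252.
taxon2–taxon3: 12/28 sites differ → p ≈ 0.428571, d = −0.75 ln(1 − 0.571428) = 0.635472 ≈ 0.635.

d(taxon1,taxon2) = 0.556, d(taxon1,taxon3) = 0.252, d(taxon2,taxon3) = 0.635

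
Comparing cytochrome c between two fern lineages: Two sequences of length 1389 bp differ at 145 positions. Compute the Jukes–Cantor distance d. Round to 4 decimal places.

p = 145/1389 ≈ 0.104392.
d = −(3/4) ln(1 − 4p/3) = −0.75 ln(1 − 0.139189) = −0.75 ln(0.860811)
  = −0.75 × (-0.149880) = 0.112410 substitutions/site.

0.1124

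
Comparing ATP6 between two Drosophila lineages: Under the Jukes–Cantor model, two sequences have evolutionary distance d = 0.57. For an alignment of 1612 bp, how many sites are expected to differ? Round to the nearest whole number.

644

Invert JC69: p = (3/4)(1 − e^(−4d/3)) = 0.75 × (1 − e^(-0.76)) = 0.75 × (1 − 0.467666) = 0.399251.
Expected differing sites = pL ≈ 0.399251 × 1612 = 643.592612 ≈ 644.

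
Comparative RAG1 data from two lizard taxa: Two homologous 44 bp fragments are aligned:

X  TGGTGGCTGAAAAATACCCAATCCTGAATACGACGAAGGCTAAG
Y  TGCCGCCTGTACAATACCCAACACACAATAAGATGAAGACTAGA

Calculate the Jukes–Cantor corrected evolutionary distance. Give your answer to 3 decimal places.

The sequences differ at 14 of 44 sites, so p = 14/44 ≈ 0.318182.
d = −(3/4) ln(1 − 4p/3) = −0.75 ln(1 − 0.424243) = −0.75 ln(0.575757)
  = −0.75 × (-0.552070) = 0.414053 substitutions/site.

0.414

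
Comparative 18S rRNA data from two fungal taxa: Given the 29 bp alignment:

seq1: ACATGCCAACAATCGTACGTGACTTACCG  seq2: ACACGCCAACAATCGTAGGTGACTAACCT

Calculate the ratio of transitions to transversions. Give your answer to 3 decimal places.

Transitions are A↔G and C↔T; transversions are all other mismatches.
Transitions: 1. Transversions: 3.
R = 1/3 = 0.333333… ≈ 0.333 (to 3 d.p.).

0.333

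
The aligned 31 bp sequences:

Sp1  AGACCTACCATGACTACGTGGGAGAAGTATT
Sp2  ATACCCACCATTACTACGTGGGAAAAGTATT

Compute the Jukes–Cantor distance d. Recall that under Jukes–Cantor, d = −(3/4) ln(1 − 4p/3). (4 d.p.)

The sequences differ at 4 of 31 sites (2, 6, 12, 24), so p = 4/31 ≈ 0.129032.
d = −(3/4) ln(1 − 4p/3) = −0.75 ln(1 − 0.172043) = −0.75 ln(0.827957)
  = −0.75 × (-0.188794) = 0.141596 substitutions/site.

0.1416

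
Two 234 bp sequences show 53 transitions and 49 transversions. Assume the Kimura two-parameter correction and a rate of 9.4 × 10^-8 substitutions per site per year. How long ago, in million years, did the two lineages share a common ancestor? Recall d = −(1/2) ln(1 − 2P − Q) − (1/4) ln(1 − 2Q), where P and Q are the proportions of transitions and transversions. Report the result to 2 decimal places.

3.61

P = 53/234 ≈ 0.226496 and Q = 49/234 ≈ 0.209402.
Under the Kimura two-parameter model, d = −½ ln(1 − 2P − Q) − ¼ ln(1 − 2Q).
1 − 2P − Q = 0.337606, giving −½ ln(0.337606) = 0.542938.
1 − 2Q = 0.581196, giving −¼ ln(0.581196) = 0.135667.
d = 0.542938 + 0.135667 = 0.678605.
Under a molecular clock d = 2μt, so t = d/(2μ) = 0.678605 / (2 × 9.4 × 10^-8) = 3.61 million years.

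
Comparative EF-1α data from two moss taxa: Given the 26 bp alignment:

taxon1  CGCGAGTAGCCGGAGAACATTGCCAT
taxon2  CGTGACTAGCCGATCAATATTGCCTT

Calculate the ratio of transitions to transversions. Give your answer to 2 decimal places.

Transitions are A↔G and C↔T; transversions are all other mismatches.
Transitions: 3. Transversions: 4.
R = 3/4 = 0.75.

0.75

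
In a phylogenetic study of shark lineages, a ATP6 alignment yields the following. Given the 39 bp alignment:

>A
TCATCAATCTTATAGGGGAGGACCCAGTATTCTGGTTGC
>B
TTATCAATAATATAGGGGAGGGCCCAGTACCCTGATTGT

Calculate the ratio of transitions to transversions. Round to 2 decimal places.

3.00

Transitions are A↔G and C↔T; transversions are all other mismatches.
Transitions: 6. Transversions: 2.
R = 6/2 = 3.00.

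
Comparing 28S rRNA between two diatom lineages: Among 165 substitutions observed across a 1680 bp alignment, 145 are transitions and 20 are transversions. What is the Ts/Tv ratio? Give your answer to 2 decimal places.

7.25

R = 145/20 = 7.25.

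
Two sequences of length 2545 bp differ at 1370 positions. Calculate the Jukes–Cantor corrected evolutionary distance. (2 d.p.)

p = 1370/2545 ≈ 0.53831.
d = −(3/4) ln(1 − 4p/3) = −0.75 ln(1 − 0.717747) = −0.75 ln(0.282253)
  = −0.75 × (-1.264951) = 0.948713 substitutions/site.

0.95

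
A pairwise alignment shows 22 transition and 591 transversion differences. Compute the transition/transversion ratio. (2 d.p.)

0.04

R = 22/591 = 0.037225… ≈ 0.04 (to 2 d.p.).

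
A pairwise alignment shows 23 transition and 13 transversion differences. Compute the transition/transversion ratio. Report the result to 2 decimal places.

R = 23/13 = 1.769230… ≈ 1.77 (to 2 d.p.).

1.77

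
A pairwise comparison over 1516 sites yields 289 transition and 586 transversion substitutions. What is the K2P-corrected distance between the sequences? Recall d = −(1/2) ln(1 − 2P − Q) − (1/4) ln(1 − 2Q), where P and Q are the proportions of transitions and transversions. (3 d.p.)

1.101

P = 289/1516 ≈ 0.190633 and Q = 586/1516 ≈ 0.386544.
Under the Kimura two-parameter model, d = −½ ln(1 − 2P − Q) − ¼ ln(1 − 2Q).
1 − 2P − Q = 0.23219, giving −½ ln(0.23219) = 0.730100.
1 − 2Q = 0.226912, giving −¼ ln(0.226912) = 0.370798.
d = 0.730100 + 0.370798 = 1.100898.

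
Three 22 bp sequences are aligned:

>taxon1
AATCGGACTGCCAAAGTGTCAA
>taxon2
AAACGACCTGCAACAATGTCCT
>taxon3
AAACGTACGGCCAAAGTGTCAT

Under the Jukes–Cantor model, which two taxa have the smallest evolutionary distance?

taxon1 and taxon3

taxon1–taxon2: 8/22 differ, p = 0.364, d = 0.497.
taxon1–taxon3: 4/22 differ, p = 0.182, d = 0.208.
taxon2–taxon3: 7/22 differ, p = 0.318, d = 0.414.
The smallest distance is between taxon1 and taxon3.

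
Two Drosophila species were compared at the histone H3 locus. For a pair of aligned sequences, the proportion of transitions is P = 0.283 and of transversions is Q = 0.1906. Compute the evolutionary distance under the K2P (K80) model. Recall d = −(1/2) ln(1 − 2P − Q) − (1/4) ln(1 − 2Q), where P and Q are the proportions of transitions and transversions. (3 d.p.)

0.827

Under the Kimura two-parameter model, d = −½ ln(1 − 2P − Q) − ¼ ln(1 − 2Q).
1 − 2P − Q = 0.2434, giving −½ ln(0.2434) = 0.706525.
1 − 2Q = 0.6188, giving −¼ ln(0.6188) = 0.119993.
d = 0.706525 + 0.119993 = 0.826518.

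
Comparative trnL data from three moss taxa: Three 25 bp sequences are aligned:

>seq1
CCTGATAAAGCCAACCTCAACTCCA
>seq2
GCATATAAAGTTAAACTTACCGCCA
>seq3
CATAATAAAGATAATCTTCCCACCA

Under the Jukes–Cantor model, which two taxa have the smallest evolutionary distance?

seq1–seq2: 9/25 differ, p = 0.360, d = 0.490.
seq1–seq3: 9/25 differ, p = 0.360, d = 0.490.
seq2–seq3: 8/25 differ, p = 0.320, d = 0.417.
The smallest distance is between seq2 and seq3.

seq2 and seq3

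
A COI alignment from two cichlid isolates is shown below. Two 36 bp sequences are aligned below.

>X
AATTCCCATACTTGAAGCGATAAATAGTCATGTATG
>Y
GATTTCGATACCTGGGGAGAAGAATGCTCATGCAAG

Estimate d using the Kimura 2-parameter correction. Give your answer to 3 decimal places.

Of 36 sites, 8 differences are transitions and 5 are transversions, so P = 8/36 ≈ 0.222222 and Q = 5/36 ≈ 0.138889.
Under the Kimura two-parameter model, d = −½ ln(1 − 2P − Q) − ¼ ln(1 − 2Q).
1 − 2P − Q = 0.416667, giving −½ ln(0.416667) = 0.437734.
1 − 2Q = 0.722222, giving −¼ ln(0.722222) = 0.081356.
d = 0.437734 + 0.081356 = 0.519090.

0.519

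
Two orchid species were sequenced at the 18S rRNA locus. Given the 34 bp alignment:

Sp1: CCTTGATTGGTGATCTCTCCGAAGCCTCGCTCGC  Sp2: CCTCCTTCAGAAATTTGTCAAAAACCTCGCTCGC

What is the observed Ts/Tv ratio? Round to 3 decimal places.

Transitions are A↔G and C↔T; transversions are all other mismatches.
Transitions: 7. Transversions: 5.
R = 7/5 = 1.400.

1.400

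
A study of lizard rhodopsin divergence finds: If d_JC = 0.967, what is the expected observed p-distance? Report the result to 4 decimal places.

p = (3/4)(1 − e^(−4d/3)) = 0.75 × (1 − e^(-1.289333)) = 0.75 × (1 − 0.275454) = 0.543410.

0.5434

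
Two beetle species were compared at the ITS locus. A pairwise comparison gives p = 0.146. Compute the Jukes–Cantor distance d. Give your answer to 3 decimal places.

0.162

d = −(3/4) ln(1 − 4p/3) = −0.75 ln(1 − 0.194667) = −0.75 ln(0.805333)
  = −0.75 × (-0.216499) = 0.162374 substitutions/site.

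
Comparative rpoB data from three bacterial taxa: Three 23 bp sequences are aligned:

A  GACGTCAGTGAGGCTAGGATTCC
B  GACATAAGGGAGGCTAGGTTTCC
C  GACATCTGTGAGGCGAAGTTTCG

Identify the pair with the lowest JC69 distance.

A–B: 4/23 differ, p = 0.174, d = 0.198.
A–C: 6/23 differ, p = 0.261, d = 0.321.
B–C: 6/23 differ, p = 0.261, d = 0.321.
The smallest distance is between A and B.

A and B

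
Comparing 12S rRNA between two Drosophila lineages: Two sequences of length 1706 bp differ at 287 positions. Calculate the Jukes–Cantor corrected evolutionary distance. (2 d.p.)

p = 287/1706 ≈ 0.16823.
d = −(3/4) ln(1 − 4p/3) = −0.75 ln(1 − 0.224307) = −0.75 ln(0.775693)
  = −0.75 × (-0.253998) = 0.190499 substitutions/site.

0.19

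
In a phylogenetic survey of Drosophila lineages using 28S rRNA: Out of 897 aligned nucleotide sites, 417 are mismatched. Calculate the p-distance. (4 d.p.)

p = 417/897 = 0.464882… ≈ 0.4649 (to 4 d.p.).

0.4649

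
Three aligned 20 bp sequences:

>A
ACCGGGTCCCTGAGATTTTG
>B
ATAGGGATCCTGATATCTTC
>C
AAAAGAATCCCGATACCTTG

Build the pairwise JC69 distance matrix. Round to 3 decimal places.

d(A,B) = 0.471, d(A,C) = 0.824, d(B,C) = 0.383

A–B: 7/20 sites differ → p = 0.35, d = −0.75 ln(1 − 0.466667) = 0.471457 ≈ 0.471.
A–C: 10/20 sites differ → p = 0.5, d = −0.75 ln(1 − 0.666667) = 0.823960 ≈ 0.824.
B–C: 6/20 sites differ → p = 0.3, d = −0.75 ln(1 − 0.4) = 0.383119 ≈ 0.383.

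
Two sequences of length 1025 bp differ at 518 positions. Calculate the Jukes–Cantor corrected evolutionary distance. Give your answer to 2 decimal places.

0.84

p = 518/1025 ≈ 0.505366.
d = −(3/4) ln(1 − 4p/3) = −0.75 ln(1 − 0.673821) = −0.75 ln(0.326179)
  = −0.75 × (-1.120309) = 0.840232 substitutions/site.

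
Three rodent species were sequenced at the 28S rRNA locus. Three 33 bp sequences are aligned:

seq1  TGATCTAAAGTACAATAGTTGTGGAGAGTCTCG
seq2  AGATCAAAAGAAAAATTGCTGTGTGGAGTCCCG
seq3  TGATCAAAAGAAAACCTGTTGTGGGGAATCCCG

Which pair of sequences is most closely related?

seq2 and seq3

seq1–seq2: 9/33 differ, p = 0.273, d = 0.339.
seq1–seq3: 9/33 differ, p = 0.273, d = 0.339.
seq2–seq3: 6/33 differ, p = 0.182, d = 0.208.
The smallest distance is between seq2 and seq3.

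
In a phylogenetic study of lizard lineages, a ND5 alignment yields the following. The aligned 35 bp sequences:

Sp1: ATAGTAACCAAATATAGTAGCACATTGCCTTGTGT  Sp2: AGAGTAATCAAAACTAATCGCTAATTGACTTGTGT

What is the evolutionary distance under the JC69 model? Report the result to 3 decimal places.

0.315

The sequences differ at 9 of 35 sites (2, 8, 13, 14, 17, 19, 22, 23, 28), so p = 9/35 ≈ 0.257143.
d = −(3/4) ln(1 − 4p/3) = −0.75 ln(1 − 0.342857) = −0.75 ln(0.657143)
  = −0.75 × (-0.419854) = 0.314891 substitutions/site.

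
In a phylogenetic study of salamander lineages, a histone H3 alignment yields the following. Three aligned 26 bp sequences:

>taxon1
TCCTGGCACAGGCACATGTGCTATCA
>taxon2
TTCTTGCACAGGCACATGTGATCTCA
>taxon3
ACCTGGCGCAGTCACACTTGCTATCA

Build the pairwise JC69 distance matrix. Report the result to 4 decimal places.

d(taxon1,taxon2) = 0.1722, d(taxon1,taxon3) = 0.2222, d(taxon2,taxon3) = 0.4643

taxon1–taxon2: 4/26 sites differ → p ≈ 0.153846, d = −0.75 ln(1 − 0.205128) = 0.172181 ≈ 0.1722.
taxon1–taxon3: 5/26 sites differ → p ≈ 0.192308, d = −0.75 ln(1 − 0.256411) = 0.222200 ≈ 0.2222.
taxon2–taxon3: 9/26 sites differ → p ≈ 0.346154, d = −0.75 ln(1 − 0.461539) = 0.464280 ≈ 0.4643.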